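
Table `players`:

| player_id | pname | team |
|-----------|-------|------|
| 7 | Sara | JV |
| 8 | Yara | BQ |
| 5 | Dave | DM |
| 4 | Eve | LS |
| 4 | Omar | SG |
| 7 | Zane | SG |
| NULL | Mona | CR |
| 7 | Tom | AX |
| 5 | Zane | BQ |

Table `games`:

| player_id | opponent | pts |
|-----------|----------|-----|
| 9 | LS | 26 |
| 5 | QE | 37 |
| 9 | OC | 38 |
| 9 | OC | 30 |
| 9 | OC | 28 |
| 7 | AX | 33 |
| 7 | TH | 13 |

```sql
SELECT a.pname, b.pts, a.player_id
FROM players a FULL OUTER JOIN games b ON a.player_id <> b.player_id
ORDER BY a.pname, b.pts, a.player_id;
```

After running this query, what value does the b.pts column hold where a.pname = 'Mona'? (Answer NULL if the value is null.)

NULL

FULL OUTER JOIN keeps every row from both sides; unmatched rows get NULL for the other side's columns.
Matching on a.player_id <> b.player_id. A NULL in a compared column never satisfies the condition.
- a (player_id=7) pairs with 5 row(s) of b.
- a (player_id=8) pairs with 7 row(s) of b.
- a (player_id=5) pairs with 6 row(s) of b.
- a (player_id=4) pairs with 7 row(s) of b.
- a (player_id=4) pairs with 7 row(s) of b.
- a (player_id=7) pairs with 5 row(s) of b.
- a (player_id=NULL) has no partner → padded with NULL.
- a (player_id=7) pairs with 5 row(s) of b.
- a (player_id=5) pairs with 6 row(s) of b.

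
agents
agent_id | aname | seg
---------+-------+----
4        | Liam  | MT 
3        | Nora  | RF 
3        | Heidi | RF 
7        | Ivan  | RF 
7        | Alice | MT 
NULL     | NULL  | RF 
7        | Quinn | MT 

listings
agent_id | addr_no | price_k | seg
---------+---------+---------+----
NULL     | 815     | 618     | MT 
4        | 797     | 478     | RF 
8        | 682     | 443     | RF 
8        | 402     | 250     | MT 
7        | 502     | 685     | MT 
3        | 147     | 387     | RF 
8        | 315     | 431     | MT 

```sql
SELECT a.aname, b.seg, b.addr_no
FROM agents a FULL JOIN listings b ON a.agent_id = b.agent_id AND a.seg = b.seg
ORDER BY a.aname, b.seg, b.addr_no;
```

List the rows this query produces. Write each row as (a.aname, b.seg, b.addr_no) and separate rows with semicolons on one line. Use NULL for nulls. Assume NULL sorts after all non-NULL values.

(Alice, MT, 502); (Heidi, RF, 147); (Ivan, NULL, NULL); (Liam, NULL, NULL); (Nora, RF, 147); (Quinn, MT, 502); (NULL, MT, 315); (NULL, MT, 402); (NULL, MT, 815); (NULL, RF, 682); (NULL, RF, 797); (NULL, NULL, NULL)

FULL OUTER JOIN keeps every row from both sides; unmatched rows get NULL for the other side's columns.
Matching on a.agent_id = b.agent_id AND a.seg = b.seg. A NULL in a compared column never satisfies the condition.
- a[0] agent_id=4, seg=MT → no match; kept with NULLs on the b side.
- a[1] agent_id=3, seg=RF → 1 match(es) in b → 1 row(s).
- a[2] agent_id=3, seg=RF → 1 match(es) in b → 1 row(s).
- a[3] agent_id=7, seg=RF → no match; kept with NULLs on the b side.
- a[4] agent_id=7, seg=MT → 1 match(es) in b → 1 row(s).
- a[5] agent_id=NULL, seg=RF → no match; kept with NULLs on the b side.
- a[6] agent_id=7, seg=MT → 1 match(es) in b → 1 row(s).
- 5 row(s) from b found no a partner → padded with NULL.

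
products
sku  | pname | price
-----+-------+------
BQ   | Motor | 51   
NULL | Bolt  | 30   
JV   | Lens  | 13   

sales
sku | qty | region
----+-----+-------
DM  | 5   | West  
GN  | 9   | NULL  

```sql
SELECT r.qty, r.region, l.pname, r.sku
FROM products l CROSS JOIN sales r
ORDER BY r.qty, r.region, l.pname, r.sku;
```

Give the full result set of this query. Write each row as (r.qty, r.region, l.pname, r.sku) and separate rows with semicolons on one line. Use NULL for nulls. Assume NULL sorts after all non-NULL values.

CROSS JOIN pairs every row of `products` with every row of `sales`: 3 × 2 = 6 rows.

(5, West, Bolt, DM); (5, West, Lens, DM); (5, West, Motor, DM); (9, NULL, Bolt, GN); (9, NULL, Lens, GN); (9, NULL, Motor, GN)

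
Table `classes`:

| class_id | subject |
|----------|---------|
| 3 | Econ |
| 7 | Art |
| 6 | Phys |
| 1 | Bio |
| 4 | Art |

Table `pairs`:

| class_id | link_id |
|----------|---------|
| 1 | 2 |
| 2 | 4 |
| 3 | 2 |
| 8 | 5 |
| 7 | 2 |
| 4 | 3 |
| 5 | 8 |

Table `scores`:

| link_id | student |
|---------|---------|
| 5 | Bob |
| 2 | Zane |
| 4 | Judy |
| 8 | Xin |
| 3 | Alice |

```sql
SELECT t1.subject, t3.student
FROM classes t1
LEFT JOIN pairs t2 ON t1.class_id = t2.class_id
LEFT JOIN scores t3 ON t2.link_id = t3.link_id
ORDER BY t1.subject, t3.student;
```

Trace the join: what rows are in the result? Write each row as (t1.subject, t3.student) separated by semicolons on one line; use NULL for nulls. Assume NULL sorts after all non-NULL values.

(Art, Alice); (Art, Zane); (Bio, Zane); (Econ, Zane); (Phys, NULL)

Joins associate left-to-right: classes LEFT JOIN pairs on class_id gives 5 intermediate row(s).
Then LEFT JOIN `scores t3` on link_id: each of those 5 rows is kept; rows whose t2.link_id has no match in t3 get NULL for t3's columns.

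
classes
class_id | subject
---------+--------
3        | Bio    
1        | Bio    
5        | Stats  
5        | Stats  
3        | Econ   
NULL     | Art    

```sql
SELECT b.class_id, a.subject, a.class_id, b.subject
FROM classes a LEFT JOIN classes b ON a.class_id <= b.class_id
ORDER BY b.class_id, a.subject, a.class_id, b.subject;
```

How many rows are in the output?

18

LEFT JOIN keeps every row from `classes a`; unmatched rows get NULL for `classes b`'s columns.
Matching on a.class_id <= b.class_id. A NULL in a compared column never satisfies the condition.
- a (class_id=3) pairs with 4 row(s) of b.
- a (class_id=1) pairs with 5 row(s) of b.
- a (class_id=5) pairs with 2 row(s) of b.
- a (class_id=5) pairs with 2 row(s) of b.
- a (class_id=3) pairs with 4 row(s) of b.
- a (class_id=NULL) has no partner → padded with NULL.
Total: 17 matched + 1 padded = 18 rows.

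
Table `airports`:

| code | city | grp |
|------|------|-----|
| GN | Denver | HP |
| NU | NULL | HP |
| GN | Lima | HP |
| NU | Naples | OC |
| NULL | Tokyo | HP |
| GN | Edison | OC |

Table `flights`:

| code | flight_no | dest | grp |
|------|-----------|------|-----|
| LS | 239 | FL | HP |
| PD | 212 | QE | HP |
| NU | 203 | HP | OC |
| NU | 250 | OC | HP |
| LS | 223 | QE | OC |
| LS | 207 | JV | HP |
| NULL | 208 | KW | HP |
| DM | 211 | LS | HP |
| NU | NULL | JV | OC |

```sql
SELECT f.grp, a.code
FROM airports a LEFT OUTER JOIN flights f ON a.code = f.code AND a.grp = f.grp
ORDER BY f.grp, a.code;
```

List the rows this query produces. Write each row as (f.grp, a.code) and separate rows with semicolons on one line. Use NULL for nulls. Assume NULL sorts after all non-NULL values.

LEFT JOIN keeps every row from `airports`; unmatched rows get NULL for `flights`'s columns.
Matching on a.code = f.code AND a.grp = f.grp. A NULL in a compared column never satisfies the condition.
Matched pairs: 3; unmatched a rows kept: 4.

(HP, NU); (OC, NU); (OC, NU); (NULL, GN); (NULL, GN); (NULL, GN); (NULL, NULL)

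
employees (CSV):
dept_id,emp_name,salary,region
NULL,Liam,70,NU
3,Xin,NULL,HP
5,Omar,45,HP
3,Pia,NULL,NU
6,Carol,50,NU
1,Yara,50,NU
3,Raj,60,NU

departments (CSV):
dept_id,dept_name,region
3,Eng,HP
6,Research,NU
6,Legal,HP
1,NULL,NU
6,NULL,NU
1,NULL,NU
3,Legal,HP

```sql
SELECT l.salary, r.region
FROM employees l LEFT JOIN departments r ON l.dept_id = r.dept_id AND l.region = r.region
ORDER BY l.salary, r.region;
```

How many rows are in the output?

10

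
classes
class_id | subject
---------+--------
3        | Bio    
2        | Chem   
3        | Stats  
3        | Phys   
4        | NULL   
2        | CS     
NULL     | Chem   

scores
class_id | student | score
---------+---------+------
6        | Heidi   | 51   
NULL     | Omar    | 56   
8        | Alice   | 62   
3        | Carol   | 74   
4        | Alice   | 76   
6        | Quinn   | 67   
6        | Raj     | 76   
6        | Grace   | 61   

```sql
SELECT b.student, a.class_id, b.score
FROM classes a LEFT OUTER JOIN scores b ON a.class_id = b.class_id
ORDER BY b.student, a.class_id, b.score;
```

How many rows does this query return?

7

LEFT JOIN keeps every row from `classes`; unmatched rows get NULL for `scores`'s columns.
Matching on a.class_id = b.class_id. A NULL in a compared column never satisfies the condition.
- a[0] class_id=3 → 1 match(es) in b → 1 row(s).
- a[1] class_id=2 → no match; kept with NULLs on the b side.
- a[2] class_id=3 → 1 match(es) in b → 1 row(s).
- a[3] class_id=3 → 1 match(es) in b → 1 row(s).
- a[4] class_id=4 → 1 match(es) in b → 1 row(s).
- a[5] class_id=2 → no match; kept with NULLs on the b side.
- a[6] class_id=NULL → no match; kept with NULLs on the b side.
Total: 4 matched + 3 padded = 7 rows.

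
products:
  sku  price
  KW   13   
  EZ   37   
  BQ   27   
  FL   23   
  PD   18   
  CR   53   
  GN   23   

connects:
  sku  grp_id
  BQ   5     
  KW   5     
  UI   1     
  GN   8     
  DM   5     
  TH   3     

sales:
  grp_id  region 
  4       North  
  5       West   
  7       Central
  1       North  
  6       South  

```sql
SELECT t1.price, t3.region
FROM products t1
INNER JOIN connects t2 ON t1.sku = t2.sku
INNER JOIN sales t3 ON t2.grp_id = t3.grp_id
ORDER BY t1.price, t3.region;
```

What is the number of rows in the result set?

Evaluate left to right. First `products t1 INNER JOIN connects t2` on sku: 3 row(s).
Then INNER JOIN `sales t3` on grp_id: keep only rows whose t2.grp_id appears in t3.
Result: 2 row(s).

2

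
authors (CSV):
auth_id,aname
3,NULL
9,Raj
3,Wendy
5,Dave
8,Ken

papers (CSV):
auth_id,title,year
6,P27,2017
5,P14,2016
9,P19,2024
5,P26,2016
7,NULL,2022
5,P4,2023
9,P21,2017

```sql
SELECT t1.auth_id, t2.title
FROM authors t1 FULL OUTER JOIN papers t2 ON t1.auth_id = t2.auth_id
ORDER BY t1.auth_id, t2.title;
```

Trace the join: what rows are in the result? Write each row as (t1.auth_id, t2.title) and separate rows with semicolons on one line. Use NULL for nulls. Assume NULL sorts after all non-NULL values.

FULL OUTER JOIN keeps every row from both sides; unmatched rows get NULL for the other side's columns.
Matching on t1.auth_id = t2.auth_id.
- t1 (auth_id=3) has no partner → padded with NULL.
- t1 (auth_id=9) pairs with 2 row(s) of t2.
- t1 (auth_id=3) has no partner → padded with NULL.
- t1 (auth_id=5) pairs with 3 row(s) of t2.
- t1 (auth_id=8) has no partner → padded with NULL.
- 2 t2 row(s) had no t1 match → kept, t1 columns NULL.
After projecting and ordering:
t1.auth_id | t2.title
3 | NULL
3 | NULL
5 | P14
5 | P26
5 | P4
8 | NULL
9 | P19
9 | P21
NULL | P27
NULL | NULL

(3, NULL); (3, NULL); (5, P14); (5, P26); (5, P4); (8, NULL); (9, P19); (9, P21); (NULL, P27); (NULL, NULL)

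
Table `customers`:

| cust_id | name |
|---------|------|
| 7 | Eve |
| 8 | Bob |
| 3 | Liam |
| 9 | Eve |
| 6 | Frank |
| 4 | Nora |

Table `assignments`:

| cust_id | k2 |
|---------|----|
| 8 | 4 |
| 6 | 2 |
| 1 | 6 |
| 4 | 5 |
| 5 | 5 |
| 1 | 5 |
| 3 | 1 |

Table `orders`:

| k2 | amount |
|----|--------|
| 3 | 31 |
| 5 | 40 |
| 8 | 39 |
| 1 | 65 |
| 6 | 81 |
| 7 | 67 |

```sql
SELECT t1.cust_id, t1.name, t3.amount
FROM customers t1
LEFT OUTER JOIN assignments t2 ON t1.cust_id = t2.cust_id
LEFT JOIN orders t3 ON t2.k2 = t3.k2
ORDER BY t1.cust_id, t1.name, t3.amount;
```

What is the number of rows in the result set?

6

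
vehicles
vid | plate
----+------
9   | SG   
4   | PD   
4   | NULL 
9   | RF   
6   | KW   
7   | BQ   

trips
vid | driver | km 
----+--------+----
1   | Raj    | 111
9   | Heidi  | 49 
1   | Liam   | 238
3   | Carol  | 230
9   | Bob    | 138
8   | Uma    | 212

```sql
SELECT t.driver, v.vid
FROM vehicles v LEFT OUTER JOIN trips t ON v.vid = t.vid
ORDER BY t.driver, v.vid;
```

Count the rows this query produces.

LEFT JOIN keeps every row from `vehicles`; unmatched rows get NULL for `trips`'s columns.
Matching on v.vid = t.vid.
- v (vid=9) pairs with 2 row(s) of t.
- v (vid=4) has no partner → padded with NULL.
- v (vid=4) has no partner → padded with NULL.
- v (vid=9) pairs with 2 row(s) of t.
- v (vid=6) has no partner → padded with NULL.
- v (vid=7) has no partner → padded with NULL.
Total: 4 matched + 4 padded = 8 rows.

8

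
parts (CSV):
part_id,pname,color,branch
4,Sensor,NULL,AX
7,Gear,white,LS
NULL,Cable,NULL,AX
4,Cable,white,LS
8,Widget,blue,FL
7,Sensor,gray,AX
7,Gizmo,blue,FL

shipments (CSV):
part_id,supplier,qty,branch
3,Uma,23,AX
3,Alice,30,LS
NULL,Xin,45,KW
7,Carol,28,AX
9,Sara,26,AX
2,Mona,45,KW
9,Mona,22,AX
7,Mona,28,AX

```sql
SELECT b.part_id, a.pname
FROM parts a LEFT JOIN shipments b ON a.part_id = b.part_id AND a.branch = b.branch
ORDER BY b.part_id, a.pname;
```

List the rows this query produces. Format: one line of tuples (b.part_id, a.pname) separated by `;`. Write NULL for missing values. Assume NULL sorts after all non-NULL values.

(7, Sensor); (7, Sensor); (NULL, Cable); (NULL, Cable); (NULL, Gear); (NULL, Gizmo); (NULL, Sensor); (NULL, Widget)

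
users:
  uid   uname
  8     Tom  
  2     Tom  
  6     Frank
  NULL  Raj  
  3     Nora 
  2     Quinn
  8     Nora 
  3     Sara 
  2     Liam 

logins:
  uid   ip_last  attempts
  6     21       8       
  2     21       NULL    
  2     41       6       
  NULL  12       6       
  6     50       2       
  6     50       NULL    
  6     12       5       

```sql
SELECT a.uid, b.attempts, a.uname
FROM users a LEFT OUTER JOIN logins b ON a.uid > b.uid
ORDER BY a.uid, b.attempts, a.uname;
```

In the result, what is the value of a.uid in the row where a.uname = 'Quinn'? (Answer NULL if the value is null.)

2

LEFT JOIN keeps every row from `users`; unmatched rows get NULL for `logins`'s columns.
Matching on a.uid > b.uid. A NULL in a compared column never satisfies the condition.
- a[0] uid=8 → 6 match(es) in b → 6 row(s).
- a[1] uid=2 → no match; kept with NULLs on the b side.
- a[2] uid=6 → 2 match(es) in b → 2 row(s).
- a[3] uid=NULL → no match; kept with NULLs on the b side.
- a[4] uid=3 → 2 match(es) in b → 2 row(s).
- a[5] uid=2 → no match; kept with NULLs on the b side.
- a[6] uid=8 → 6 match(es) in b → 6 row(s).
- a[7] uid=3 → 2 match(es) in b → 2 row(s).
- a[8] uid=2 → no match; kept with NULLs on the b side.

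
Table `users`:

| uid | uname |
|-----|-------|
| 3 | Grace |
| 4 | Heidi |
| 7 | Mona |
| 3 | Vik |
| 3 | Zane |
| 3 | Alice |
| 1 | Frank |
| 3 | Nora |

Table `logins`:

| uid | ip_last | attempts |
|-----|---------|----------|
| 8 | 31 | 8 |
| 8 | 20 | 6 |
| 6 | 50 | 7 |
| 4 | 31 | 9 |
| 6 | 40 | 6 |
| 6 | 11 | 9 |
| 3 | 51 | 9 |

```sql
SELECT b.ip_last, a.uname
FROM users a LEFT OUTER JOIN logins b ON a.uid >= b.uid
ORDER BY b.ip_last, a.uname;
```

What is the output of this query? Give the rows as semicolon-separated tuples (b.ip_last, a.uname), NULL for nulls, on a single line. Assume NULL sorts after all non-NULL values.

LEFT JOIN keeps every row from `users`; unmatched rows get NULL for `logins`'s columns.
Matching on a.uid >= b.uid.
Matched pairs: 12; unmatched a rows kept: 1.

(11, Mona); (31, Heidi); (31, Mona); (40, Mona); (50, Mona); (51, Alice); (51, Grace); (51, Heidi); (51, Mona); (51, Nora); (51, Vik); (51, Zane); (NULL, Frank)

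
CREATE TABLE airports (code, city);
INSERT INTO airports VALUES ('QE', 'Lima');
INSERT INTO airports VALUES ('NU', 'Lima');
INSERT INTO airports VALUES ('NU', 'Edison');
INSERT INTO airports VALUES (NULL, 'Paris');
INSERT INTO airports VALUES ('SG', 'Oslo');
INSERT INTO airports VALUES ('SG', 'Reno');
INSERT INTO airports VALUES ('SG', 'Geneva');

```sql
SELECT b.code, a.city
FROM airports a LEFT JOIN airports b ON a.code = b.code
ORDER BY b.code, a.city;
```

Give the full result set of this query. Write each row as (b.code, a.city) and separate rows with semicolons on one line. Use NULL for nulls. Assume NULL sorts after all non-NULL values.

LEFT JOIN keeps every row from `airports a`; unmatched rows get NULL for `airports b`'s columns.
Matching on a.code = b.code. A NULL in a compared column never satisfies the condition.
- code=QE: 1 matching b row(s), so 1 row(s) emitted.
- code=NU: 2 matching b row(s), so 2 row(s) emitted.
- code=NU: 2 matching b row(s), so 2 row(s) emitted.
- code=NULL: no b row matches, row kept with b columns NULL.
- code=SG: 3 matching b row(s), so 3 row(s) emitted.
- code=SG: 3 matching b row(s), so 3 row(s) emitted.
- code=SG: 3 matching b row(s), so 3 row(s) emitted.

(NU, Edison); (NU, Edison); (NU, Lima); (NU, Lima); (QE, Lima); (SG, Geneva); (SG, Geneva); (SG, Geneva); (SG, Oslo); (SG, Oslo); (SG, Oslo); (SG, Reno); (SG, Reno); (SG, Reno); (NULL, Paris)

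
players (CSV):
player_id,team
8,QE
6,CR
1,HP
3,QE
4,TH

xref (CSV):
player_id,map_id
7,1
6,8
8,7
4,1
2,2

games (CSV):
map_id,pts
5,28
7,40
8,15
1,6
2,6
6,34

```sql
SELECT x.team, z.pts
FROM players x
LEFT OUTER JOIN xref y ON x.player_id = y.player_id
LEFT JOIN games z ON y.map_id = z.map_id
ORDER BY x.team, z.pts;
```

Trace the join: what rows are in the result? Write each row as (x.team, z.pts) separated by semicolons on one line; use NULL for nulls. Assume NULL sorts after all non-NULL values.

(CR, 15); (HP, NULL); (QE, 40); (QE, NULL); (TH, 6)

Step 1 — x LEFT JOIN y on player_id → 5 row(s).
Then LEFT JOIN `games z` on map_id: each of those 5 rows is kept; rows whose y.map_id has no match in z get NULL for z's columns.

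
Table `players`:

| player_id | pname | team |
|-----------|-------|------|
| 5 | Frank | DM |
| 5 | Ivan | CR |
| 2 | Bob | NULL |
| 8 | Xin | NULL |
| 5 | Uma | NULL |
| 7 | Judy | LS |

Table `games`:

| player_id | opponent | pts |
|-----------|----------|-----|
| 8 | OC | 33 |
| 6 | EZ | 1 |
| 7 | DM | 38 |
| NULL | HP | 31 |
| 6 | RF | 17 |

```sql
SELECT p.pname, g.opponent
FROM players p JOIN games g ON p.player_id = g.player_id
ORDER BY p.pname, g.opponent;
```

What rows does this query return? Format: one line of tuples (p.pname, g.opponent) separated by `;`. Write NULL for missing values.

INNER JOIN keeps only pairs where the ON condition holds.
Matching on p.player_id = g.player_id. A NULL in a compared column never satisfies the condition.
- player_id=5: no matching g row, dropped.
- player_id=5: no matching g row, dropped.
- player_id=2: no matching g row, dropped.
- player_id=8: 1 matching g row(s), so 1 row(s) emitted.
- player_id=5: no matching g row, dropped.
- player_id=7: 1 matching g row(s), so 1 row(s) emitted.
After projecting and ordering:
p.pname | g.opponent
Judy | DM
Xin | OC

(Judy, DM); (Xin, OC)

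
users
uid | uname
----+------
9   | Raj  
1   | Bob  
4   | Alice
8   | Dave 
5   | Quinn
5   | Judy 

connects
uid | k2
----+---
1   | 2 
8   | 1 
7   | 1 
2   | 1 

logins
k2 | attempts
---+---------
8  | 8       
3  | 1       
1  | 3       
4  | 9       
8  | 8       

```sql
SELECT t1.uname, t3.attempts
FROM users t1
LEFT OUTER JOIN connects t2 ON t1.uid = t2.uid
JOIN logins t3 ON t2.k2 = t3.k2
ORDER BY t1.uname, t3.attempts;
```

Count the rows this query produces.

1

Evaluate left to right. First `users t1 LEFT JOIN connects t2` on uid: 6 row(s).
Then INNER JOIN `logins t3` on k2: keep only rows whose t2.k2 appears in t3.
Result: 1 row(s).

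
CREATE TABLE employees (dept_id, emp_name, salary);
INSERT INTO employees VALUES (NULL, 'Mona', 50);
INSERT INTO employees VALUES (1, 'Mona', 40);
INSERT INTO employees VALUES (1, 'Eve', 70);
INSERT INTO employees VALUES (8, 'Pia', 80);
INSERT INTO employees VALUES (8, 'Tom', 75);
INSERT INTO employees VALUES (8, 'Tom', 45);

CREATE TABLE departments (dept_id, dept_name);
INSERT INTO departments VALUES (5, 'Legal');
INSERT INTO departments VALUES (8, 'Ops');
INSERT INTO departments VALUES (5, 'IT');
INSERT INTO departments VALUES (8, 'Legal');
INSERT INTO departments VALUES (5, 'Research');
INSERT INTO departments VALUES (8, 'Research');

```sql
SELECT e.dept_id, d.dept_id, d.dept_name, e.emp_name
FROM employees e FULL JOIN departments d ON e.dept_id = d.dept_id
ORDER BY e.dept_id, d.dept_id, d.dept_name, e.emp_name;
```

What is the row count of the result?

FULL OUTER JOIN keeps every row from both sides; unmatched rows get NULL for the other side's columns.
Matching on e.dept_id = d.dept_id. A NULL in a compared column never satisfies the condition.
- dept_id=NULL: no d row matches, row kept with d columns NULL.
- dept_id=1: no d row matches, row kept with d columns NULL.
- dept_id=1: no d row matches, row kept with d columns NULL.
- dept_id=8: 3 matching d row(s), so 3 row(s) emitted.
- dept_id=8: 3 matching d row(s), so 3 row(s) emitted.
- dept_id=8: 3 matching d row(s), so 3 row(s) emitted.
- 3 d row(s) had no e match → kept, e columns NULL.
Total: 9 matched + 6 padded = 15 rows.

15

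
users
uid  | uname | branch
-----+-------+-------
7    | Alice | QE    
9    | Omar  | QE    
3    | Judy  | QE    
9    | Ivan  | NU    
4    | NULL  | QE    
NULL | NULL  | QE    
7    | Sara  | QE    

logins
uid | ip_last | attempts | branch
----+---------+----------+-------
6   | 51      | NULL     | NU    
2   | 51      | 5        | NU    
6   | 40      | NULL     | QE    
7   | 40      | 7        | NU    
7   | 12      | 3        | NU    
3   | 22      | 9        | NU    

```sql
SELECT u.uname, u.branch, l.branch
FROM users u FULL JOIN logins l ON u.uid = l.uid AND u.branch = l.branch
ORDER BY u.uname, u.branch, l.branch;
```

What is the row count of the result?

FULL OUTER JOIN keeps every row from both sides; unmatched rows get NULL for the other side's columns.
Matching on u.uid = l.uid AND u.branch = l.branch. A NULL in a compared column never satisfies the condition.
Matched pairs: 0; unmatched u rows kept: 7; unmatched l rows kept: 6.
Total: 0 matched + 13 padded = 13 rows.

13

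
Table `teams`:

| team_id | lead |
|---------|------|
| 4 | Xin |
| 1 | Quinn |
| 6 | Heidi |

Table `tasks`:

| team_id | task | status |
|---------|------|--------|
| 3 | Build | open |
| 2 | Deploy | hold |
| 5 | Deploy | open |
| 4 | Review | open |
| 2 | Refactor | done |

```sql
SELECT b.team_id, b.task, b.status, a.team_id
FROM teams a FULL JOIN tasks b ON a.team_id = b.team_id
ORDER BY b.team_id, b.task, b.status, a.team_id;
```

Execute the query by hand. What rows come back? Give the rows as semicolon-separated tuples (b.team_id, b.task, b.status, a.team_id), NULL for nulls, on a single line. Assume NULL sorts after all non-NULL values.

(2, Deploy, hold, NULL); (2, Refactor, done, NULL); (3, Build, open, NULL); (4, Review, open, 4); (5, Deploy, open, NULL); (NULL, NULL, NULL, 1); (NULL, NULL, NULL, 6)

FULL OUTER JOIN keeps every row from both sides; unmatched rows get NULL for the other side's columns.
Matching on a.team_id = b.team_id.
Matched pairs: 1; unmatched a rows kept: 2; unmatched b rows kept: 4.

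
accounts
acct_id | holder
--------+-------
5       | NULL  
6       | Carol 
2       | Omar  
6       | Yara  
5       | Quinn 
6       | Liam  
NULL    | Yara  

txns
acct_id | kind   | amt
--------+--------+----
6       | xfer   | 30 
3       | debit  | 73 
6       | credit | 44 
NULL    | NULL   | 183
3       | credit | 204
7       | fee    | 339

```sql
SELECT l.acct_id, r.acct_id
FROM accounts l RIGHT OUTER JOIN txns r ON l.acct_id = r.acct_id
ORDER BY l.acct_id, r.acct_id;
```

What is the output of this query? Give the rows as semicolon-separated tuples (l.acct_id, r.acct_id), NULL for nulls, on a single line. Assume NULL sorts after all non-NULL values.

RIGHT JOIN keeps every row from `txns`; unmatched rows get NULL for `accounts`'s columns.
Matching on l.acct_id = r.acct_id. A NULL in a compared column never satisfies the condition.
- l[0] acct_id=5 → no match.
- l[1] acct_id=6 → 2 match(es) in r → 2 row(s).
- l[2] acct_id=2 → no match.
- l[3] acct_id=6 → 2 match(es) in r → 2 row(s).
- l[4] acct_id=5 → no match.
- l[5] acct_id=6 → 2 match(es) in r → 2 row(s).
- l[6] acct_id=NULL → no match.
- plus 4 unmatched r row(s), each kept with NULL l columns.
After projecting and ordering:
l.acct_id | r.acct_id
6 | 6
6 | 6
6 | 6
6 | 6
6 | 6
6 | 6
NULL | 3
NULL | 3
NULL | 7
NULL | NULL

(6, 6); (6, 6); (6, 6); (6, 6); (6, 6); (6, 6); (NULL, 3); (NULL, 3); (NULL, 7); (NULL, NULL)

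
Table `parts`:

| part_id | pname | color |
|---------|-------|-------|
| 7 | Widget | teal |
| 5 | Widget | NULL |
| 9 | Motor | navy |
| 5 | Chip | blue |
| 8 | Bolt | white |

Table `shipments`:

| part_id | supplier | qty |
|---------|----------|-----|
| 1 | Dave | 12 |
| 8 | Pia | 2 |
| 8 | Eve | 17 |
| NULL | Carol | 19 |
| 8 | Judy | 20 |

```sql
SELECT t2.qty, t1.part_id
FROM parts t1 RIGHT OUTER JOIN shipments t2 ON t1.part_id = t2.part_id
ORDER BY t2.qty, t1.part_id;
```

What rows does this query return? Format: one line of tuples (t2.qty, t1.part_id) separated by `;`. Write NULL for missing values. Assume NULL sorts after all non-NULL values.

RIGHT JOIN keeps every row from `shipments`; unmatched rows get NULL for `parts`'s columns.
Matching on t1.part_id = t2.part_id. A NULL in a compared column never satisfies the condition.
- t1 row (part_id=7): no match.
- t1 row (part_id=5): no match.
- t1 row (part_id=9): no match.
- t1 row (part_id=5): no match.
- t1 row (part_id=8): matches 3 t2 row(s) → 3 output row(s).
- plus 2 unmatched t2 row(s), each kept with NULL t1 columns.
After projecting and ordering:
t2.qty | t1.part_id
2 | 8
12 | NULL
17 | 8
19 | NULL
20 | 8

(2, 8); (12, NULL); (17, 8); (19, NULL); (20, 8)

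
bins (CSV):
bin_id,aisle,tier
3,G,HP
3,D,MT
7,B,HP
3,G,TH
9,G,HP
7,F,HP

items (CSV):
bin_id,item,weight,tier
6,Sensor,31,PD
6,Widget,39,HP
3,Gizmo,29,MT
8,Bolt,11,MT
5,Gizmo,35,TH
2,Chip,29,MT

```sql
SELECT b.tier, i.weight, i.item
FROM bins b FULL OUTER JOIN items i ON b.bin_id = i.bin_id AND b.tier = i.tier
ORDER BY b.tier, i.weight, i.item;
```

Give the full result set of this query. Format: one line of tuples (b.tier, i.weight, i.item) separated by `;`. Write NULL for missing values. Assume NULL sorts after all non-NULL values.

(HP, NULL, NULL); (HP, NULL, NULL); (HP, NULL, NULL); (HP, NULL, NULL); (MT, 29, Gizmo); (TH, NULL, NULL); (NULL, 11, Bolt); (NULL, 29, Chip); (NULL, 31, Sensor); (NULL, 35, Gizmo); (NULL, 39, Widget)

FULL OUTER JOIN keeps every row from both sides; unmatched rows get NULL for the other side's columns.
Matching on b.bin_id = i.bin_id AND b.tier = i.tier.
Matched pairs: 1; unmatched b rows kept: 5; unmatched i rows kept: 5.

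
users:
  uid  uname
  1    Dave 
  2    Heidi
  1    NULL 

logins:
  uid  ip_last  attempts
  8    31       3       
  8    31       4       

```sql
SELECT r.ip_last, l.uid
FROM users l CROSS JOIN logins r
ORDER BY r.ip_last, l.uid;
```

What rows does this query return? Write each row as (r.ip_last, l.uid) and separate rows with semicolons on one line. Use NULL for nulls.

(31, 1); (31, 1); (31, 1); (31, 1); (31, 2); (31, 2)

CROSS JOIN pairs every row of `users` with every row of `logins`: 3 × 2 = 6 rows.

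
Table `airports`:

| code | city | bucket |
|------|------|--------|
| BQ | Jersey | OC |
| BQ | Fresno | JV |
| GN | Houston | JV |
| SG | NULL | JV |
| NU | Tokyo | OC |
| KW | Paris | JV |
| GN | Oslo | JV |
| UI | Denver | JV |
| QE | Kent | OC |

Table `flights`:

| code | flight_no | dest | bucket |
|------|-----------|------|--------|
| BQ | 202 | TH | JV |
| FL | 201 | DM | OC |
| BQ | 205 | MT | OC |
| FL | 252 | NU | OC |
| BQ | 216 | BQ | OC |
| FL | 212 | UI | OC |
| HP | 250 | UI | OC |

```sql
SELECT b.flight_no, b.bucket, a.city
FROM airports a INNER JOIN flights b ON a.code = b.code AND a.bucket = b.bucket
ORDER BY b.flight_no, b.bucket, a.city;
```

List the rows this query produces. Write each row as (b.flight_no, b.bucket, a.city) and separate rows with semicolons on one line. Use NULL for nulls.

(202, JV, Fresno); (205, OC, Jersey); (216, OC, Jersey)

INNER JOIN keeps only pairs where the ON condition holds.
Matching on a.code = b.code AND a.bucket = b.bucket.
- a row (code=BQ, bucket=OC): matches 2 b row(s) → 2 output row(s).
- a row (code=BQ, bucket=JV): matches 1 b row(s) → 1 output row(s).
- a row (code=GN, bucket=JV): no match → dropped.
- a row (code=SG, bucket=JV): no match → dropped.
- a row (code=NU, bucket=OC): no match → dropped.
- a row (code=KW, bucket=JV): no match → dropped.
- a row (code=GN, bucket=JV): no match → dropped.
- a row (code=UI, bucket=JV): no match → dropped.
- a row (code=QE, bucket=OC): no match → dropped.
After projecting and ordering:
b.flight_no | b.bucket | a.city
202 | JV | Fresno
205 | OC | Jersey
216 | OC | Jersey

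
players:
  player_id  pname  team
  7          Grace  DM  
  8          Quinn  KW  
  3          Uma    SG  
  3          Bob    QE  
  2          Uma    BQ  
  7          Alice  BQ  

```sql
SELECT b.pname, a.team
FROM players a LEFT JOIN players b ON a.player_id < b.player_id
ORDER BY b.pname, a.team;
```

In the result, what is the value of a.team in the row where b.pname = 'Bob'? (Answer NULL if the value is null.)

BQ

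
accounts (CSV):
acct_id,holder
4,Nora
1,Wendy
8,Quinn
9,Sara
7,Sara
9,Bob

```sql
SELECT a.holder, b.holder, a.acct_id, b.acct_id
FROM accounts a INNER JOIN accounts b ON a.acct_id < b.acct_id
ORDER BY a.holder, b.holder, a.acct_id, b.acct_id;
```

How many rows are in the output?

INNER JOIN keeps only pairs where the ON condition holds.
Matching on a.acct_id < b.acct_id.
- a row (acct_id=4): matches 4 b row(s) → 4 output row(s).
- a row (acct_id=1): matches 5 b row(s) → 5 output row(s).
- a row (acct_id=8): matches 2 b row(s) → 2 output row(s).
- a row (acct_id=9): no match → dropped.
- a row (acct_id=7): matches 3 b row(s) → 3 output row(s).
- a row (acct_id=9): no match → dropped.
Total: 14 rows.

14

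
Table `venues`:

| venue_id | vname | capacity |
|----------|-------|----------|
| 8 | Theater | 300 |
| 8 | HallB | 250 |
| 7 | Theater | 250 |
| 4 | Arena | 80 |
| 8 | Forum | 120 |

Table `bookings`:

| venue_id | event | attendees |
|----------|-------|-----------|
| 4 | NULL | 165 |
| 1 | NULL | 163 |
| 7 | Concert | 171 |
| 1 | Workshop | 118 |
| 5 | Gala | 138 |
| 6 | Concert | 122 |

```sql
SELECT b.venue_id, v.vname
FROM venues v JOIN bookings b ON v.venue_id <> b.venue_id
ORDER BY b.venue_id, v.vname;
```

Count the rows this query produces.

28

INNER JOIN keeps only pairs where the ON condition holds.
Matching on v.venue_id <> b.venue_id.
- v[0] venue_id=8 → 6 match(es) in b → 6 row(s).
- v[1] venue_id=8 → 6 match(es) in b → 6 row(s).
- v[2] venue_id=7 → 5 match(es) in b → 5 row(s).
- v[3] venue_id=4 → 5 match(es) in b → 5 row(s).
- v[4] venue_id=8 → 6 match(es) in b → 6 row(s).
Total: 28 rows.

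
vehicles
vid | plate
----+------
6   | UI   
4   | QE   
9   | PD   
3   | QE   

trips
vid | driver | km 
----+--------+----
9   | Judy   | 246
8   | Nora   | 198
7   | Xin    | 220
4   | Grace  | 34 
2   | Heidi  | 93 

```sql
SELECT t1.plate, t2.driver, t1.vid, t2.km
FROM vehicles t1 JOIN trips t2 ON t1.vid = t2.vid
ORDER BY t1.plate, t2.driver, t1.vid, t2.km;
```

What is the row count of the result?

2

INNER JOIN keeps only pairs where the ON condition holds.
Matching on t1.vid = t2.vid.
Matched pairs: 2.
Total: 2 rows.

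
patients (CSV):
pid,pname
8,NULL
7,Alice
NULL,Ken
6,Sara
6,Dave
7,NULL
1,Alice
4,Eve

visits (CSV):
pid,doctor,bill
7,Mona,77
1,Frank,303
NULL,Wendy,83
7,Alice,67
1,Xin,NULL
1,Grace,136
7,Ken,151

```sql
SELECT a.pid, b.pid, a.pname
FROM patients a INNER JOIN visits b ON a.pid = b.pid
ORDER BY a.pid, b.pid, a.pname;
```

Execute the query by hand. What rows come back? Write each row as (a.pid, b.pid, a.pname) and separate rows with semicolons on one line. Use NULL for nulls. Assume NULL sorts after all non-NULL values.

(1, 1, Alice); (1, 1, Alice); (1, 1, Alice); (7, 7, Alice); (7, 7, Alice); (7, 7, Alice); (7, 7, NULL); (7, 7, NULL); (7, 7, NULL)

INNER JOIN keeps only pairs where the ON condition holds.
Matching on a.pid = b.pid. A NULL in a compared column never satisfies the condition.
Matched pairs: 9.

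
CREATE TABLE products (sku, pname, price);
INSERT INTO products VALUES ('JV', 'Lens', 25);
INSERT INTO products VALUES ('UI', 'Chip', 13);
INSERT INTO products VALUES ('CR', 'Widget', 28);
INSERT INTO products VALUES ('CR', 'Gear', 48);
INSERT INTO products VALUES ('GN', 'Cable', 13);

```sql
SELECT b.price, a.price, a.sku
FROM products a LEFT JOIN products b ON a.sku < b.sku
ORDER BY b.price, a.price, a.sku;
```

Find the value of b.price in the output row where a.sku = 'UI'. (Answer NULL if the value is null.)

NULL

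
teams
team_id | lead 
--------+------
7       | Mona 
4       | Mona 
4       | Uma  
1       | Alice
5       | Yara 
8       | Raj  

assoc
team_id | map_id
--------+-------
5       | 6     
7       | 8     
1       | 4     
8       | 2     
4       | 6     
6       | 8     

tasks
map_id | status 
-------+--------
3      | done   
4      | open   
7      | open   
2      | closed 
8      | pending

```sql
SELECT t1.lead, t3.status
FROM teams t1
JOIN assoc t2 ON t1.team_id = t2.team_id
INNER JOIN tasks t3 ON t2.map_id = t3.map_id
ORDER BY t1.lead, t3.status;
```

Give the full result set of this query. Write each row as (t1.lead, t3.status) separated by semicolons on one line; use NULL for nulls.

Evaluate left to right. First `teams t1 INNER JOIN assoc t2` on team_id: 6 row(s).
Then INNER JOIN `tasks t3` on map_id: keep only rows whose t2.map_id appears in t3.

(Alice, open); (Mona, pending); (Raj, closed)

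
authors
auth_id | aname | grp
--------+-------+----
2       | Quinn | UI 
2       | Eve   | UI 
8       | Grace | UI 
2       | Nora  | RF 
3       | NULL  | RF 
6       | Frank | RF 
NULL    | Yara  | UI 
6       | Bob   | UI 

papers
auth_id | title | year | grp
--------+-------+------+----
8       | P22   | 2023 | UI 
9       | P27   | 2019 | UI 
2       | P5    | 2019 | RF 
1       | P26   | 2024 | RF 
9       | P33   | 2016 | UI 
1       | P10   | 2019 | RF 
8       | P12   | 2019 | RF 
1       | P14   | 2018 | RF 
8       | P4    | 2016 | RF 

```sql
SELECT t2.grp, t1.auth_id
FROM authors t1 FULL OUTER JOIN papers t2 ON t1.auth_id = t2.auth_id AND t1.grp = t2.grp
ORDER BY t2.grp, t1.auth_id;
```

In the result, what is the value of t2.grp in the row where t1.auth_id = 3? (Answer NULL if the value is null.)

FULL OUTER JOIN keeps every row from both sides; unmatched rows get NULL for the other side's columns.
Matching on t1.auth_id = t2.auth_id AND t1.grp = t2.grp. A NULL in a compared column never satisfies the condition.
- t1 (auth_id=2, grp=UI) has no partner → padded with NULL.
- t1 (auth_id=2, grp=UI) has no partner → padded with NULL.
- t1 (auth_id=8, grp=UI) pairs with 1 row(s) of t2.
- t1 (auth_id=2, grp=RF) pairs with 1 row(s) of t2.
- t1 (auth_id=3, grp=RF) has no partner → padded with NULL.
- t1 (auth_id=6, grp=RF) has no partner → padded with NULL.
- t1 (auth_id=NULL, grp=UI) has no partner → padded with NULL.
- t1 (auth_id=6, grp=UI) has no partner → padded with NULL.
- 7 t2 row(s) had no t1 match → kept, t1 columns NULL.

NULL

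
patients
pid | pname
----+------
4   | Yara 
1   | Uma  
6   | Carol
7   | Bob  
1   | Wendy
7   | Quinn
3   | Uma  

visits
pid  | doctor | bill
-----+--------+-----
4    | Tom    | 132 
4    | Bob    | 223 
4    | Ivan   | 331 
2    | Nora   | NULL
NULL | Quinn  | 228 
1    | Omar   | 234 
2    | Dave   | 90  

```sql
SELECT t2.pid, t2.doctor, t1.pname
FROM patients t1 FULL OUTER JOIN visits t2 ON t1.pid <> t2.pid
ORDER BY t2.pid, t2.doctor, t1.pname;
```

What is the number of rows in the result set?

FULL OUTER JOIN keeps every row from both sides; unmatched rows get NULL for the other side's columns.
Matching on t1.pid <> t2.pid. A NULL in a compared column never satisfies the condition.
Matched pairs: 37; unmatched t1 rows kept: 0; unmatched t2 rows kept: 1.
Total: 37 matched + 1 padded = 38 rows.

38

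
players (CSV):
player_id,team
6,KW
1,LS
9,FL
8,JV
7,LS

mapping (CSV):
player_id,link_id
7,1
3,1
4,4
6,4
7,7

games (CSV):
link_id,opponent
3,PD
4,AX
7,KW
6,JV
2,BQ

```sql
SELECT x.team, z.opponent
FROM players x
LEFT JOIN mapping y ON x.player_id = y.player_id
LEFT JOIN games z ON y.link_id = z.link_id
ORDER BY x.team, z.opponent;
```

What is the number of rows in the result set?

Joins associate left-to-right: players LEFT JOIN mapping on player_id gives 6 intermediate row(s).
Then LEFT JOIN `games z` on link_id: each of those 6 rows is kept; rows whose y.link_id has no match in z get NULL for z's columns.
Result: 6 row(s).

6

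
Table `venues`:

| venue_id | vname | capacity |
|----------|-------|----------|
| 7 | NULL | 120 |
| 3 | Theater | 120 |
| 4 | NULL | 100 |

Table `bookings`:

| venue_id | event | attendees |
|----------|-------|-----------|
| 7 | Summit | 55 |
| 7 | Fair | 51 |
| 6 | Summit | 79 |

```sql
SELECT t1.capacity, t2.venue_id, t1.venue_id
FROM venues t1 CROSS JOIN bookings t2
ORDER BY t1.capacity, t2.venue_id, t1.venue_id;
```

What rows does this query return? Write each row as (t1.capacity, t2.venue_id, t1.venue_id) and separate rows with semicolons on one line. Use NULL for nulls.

CROSS JOIN pairs every row of `venues` with every row of `bookings`: 3 × 3 = 9 rows.

(100, 6, 4); (100, 7, 4); (100, 7, 4); (120, 6, 3); (120, 6, 7); (120, 7, 3); (120, 7, 3); (120, 7, 7); (120, 7, 7)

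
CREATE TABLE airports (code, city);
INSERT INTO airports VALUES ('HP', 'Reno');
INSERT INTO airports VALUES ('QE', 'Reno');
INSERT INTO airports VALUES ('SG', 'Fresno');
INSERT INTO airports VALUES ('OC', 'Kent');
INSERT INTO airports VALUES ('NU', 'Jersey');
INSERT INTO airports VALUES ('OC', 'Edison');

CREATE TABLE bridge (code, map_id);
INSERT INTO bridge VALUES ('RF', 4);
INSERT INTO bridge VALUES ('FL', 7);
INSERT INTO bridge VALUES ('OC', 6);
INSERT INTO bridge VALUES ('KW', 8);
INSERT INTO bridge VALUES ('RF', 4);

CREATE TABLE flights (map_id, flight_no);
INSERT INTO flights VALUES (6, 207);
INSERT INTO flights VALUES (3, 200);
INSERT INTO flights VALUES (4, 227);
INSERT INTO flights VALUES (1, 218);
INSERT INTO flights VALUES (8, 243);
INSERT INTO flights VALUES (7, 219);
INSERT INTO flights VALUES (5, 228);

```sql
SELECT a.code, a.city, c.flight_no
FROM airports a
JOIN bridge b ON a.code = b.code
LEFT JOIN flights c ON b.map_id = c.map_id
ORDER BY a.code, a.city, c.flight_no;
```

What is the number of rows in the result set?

Joins associate left-to-right: airports INNER JOIN bridge on code gives 2 intermediate row(s).
Then LEFT JOIN `flights c` on map_id: each of those 2 rows is kept; rows whose b.map_id has no match in c get NULL for c's columns.
Result: 2 row(s).

2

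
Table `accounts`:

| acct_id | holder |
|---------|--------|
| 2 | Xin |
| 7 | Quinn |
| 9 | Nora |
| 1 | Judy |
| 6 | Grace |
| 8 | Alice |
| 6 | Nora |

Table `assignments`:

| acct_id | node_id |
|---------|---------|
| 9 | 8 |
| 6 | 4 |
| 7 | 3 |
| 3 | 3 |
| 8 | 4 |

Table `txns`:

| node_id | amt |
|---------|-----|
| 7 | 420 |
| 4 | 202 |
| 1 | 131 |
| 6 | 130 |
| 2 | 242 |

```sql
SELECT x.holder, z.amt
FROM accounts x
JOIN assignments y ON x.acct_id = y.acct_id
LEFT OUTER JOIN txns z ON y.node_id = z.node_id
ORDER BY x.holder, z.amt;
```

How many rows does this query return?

5

Evaluate left to right. First `accounts x INNER JOIN assignments y` on acct_id: 5 row(s).
Then LEFT JOIN `txns z` on node_id: each of those 5 rows is kept; rows whose y.node_id has no match in z get NULL for z's columns.
Result: 5 row(s).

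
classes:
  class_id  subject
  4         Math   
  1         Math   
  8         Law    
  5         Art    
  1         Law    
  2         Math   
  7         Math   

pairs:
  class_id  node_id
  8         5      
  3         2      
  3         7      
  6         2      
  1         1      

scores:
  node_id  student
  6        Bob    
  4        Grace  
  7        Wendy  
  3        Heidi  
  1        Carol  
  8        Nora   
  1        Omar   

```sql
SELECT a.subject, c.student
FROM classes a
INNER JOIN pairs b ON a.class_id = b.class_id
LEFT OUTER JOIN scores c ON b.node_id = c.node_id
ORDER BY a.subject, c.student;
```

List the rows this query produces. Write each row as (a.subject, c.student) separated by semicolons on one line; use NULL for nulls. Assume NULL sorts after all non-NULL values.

Evaluate left to right. First `classes a INNER JOIN pairs b` on class_id: 3 row(s).
Then LEFT JOIN `scores c` on node_id: each of those 3 rows is kept; rows whose b.node_id has no match in c get NULL for c's columns.

(Law, Carol); (Law, Omar); (Law, NULL); (Math, Carol); (Math, Omar)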